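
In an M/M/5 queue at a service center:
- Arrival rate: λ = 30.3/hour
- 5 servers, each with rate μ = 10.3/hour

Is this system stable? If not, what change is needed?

Stability requires ρ = λ/(cμ) < 1
ρ = 30.3/(5 × 10.3) = 30.3/51.50 = 0.5883
Since 0.5883 < 1, the system is STABLE.
The servers are busy 58.83% of the time.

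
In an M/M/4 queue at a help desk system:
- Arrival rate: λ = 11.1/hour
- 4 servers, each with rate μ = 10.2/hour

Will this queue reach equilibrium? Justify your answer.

Stability requires ρ = λ/(cμ) < 1
ρ = 11.1/(4 × 10.2) = 11.1/40.80 = 0.2721
Since 0.2721 < 1, the system is STABLE.
The servers are busy 27.21% of the time.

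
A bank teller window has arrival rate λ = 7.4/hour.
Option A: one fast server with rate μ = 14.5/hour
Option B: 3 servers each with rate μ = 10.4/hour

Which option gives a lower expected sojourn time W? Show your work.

Option A: single server μ = 14.5 (M/M/1)
  ρ_A = 7.4/14.5 = 0.5103
  W_A = 1/(μ-λ) = 1/(14.5-7.4) = 1/7.10 = 0.1408

Option B: 3 servers μ = 10.4 (M/M/3)
  ρ_B = λ/(cμ) = 7.4/(3×10.4) = 0.2372
  Offered load a = λ/μ = cρ = 7.4/10.4 = 0.7115
  P₀ = [ Σₙ₌₀^2 aⁿ/n! + a^3/(3!(1-ρ)) ]⁻¹
  Σ = a^0/0! + a^1/1! + a^2/2! = 1.0000 + 0.71154 + 0.25314 = 1.9647
  a^3/(3!(1-ρ)) = 0.36024/(6 × 0.76282) = 0.07871
  P₀ = 1/(1.9647 + 0.07871) = 0.4894
  Lq = P₀·a^3·ρ / (3!(1-ρ)²) = 0.4894 × 0.3602 × 0.2372 / (6 × 0.5819) = 0.01198
  Wq_B = Lq/λ = 0.011976/7.4 = 0.001618
  W_B = Wq_B + 1/μ = 0.001618 + 0.09615 = 0.09777

Since W_B = 0.09777 < W_A = 0.1408, Option B (multiple servers) has the shorter time in system.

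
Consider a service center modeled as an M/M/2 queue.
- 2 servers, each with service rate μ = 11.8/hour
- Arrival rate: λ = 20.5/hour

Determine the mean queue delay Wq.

Traffic intensity: ρ = λ/(cμ) = 20.5/(2×11.8) = 0.8686
Since ρ = 0.8686 < 1, system is stable.
Offered load a = λ/μ = cρ = 20.5/11.8 = 1.7373
P₀ = [ Σₙ₌₀^1 aⁿ/n! + a^2/(2!(1-ρ)) ]⁻¹
Σ = a^0/0! + a^1/1! = 1.0000 + 1.7373 = 2.7373
a^2/(2!(1-ρ)) = 3.01817/(2 × 0.131356) = 11.4885
P₀ = 1/(2.7373 + 11.4885) = 0.07029
Lq = P₀·a^2·ρ / (2!(1-ρ)²) = 0.0702948 × 3.01817 × 0.868644 / (2 × 0.0172544) = 5.3405
Wq = Lq/λ = 5.3405/20.5 = 0.2605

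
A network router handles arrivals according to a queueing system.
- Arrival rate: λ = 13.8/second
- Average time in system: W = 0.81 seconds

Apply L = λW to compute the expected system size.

Little's Law: L = λW
L = 13.8 × 0.81 = 11.1780 packets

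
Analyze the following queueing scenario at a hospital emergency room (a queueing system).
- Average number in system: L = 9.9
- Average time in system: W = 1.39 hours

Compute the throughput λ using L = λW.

Little's Law: L = λW, so λ = L/W
λ = 9.9/1.39 = 7.1223 patients/hour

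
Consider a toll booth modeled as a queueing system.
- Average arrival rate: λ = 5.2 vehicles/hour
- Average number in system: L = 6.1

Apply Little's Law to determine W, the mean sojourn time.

Little's Law: L = λW, so W = L/λ
W = 6.1/5.2 = 1.1731 hours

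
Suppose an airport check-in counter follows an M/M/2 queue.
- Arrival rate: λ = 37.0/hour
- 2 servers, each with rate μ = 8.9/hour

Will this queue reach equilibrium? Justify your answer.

Stability requires ρ = λ/(cμ) < 1
ρ = 37.0/(2 × 8.9) = 37.0/17.80 = 2.0787
Since 2.0787 ≥ 1, the system is UNSTABLE.
Need c > λ/μ = 37.0/8.9 = 4.16.
Minimum servers needed: c = 5.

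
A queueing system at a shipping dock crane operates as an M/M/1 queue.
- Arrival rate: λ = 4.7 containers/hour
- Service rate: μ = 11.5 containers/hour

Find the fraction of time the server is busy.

Server utilization: ρ = λ/μ
ρ = 4.7/11.5 = 0.4087
The server is busy 40.87% of the time.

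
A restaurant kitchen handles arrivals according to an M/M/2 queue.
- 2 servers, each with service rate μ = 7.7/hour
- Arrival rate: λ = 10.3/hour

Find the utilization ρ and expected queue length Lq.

Traffic intensity: ρ = λ/(cμ) = 10.3/(2×7.7) = 0.6688
Since ρ = 0.6688 < 1, system is stable.
Offered load a = λ/μ = cρ = 10.3/7.7 = 1.3377
P₀ = [ Σₙ₌₀^1 aⁿ/n! + a^2/(2!(1-ρ)) ]⁻¹
Σ = a^0/0! + a^1/1! = 1.0000 + 1.3377 = 2.3377
a^2/(2!(1-ρ)) = 1.78934/(2 × 0.331169) = 2.7016
P₀ = 1/(2.3377 + 2.7016) = 0.1984
Lq = P₀·a^2·ρ / (2!(1-ρ)²) = 0.19844 × 1.7893 × 0.66883 / (2 × 0.10967) = 1.0827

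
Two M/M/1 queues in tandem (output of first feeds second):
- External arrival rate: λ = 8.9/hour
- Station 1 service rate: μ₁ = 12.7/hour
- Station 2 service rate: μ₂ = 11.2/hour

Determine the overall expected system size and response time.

By Jackson's theorem, each station behaves as independent M/M/1.
Station 1: ρ₁ = 8.9/12.7 = 0.7008, L₁ = ρ₁/(1-ρ₁) = λ/(μ₁-λ) = 8.9/3.80 = 2.3421
Station 2: ρ₂ = 8.9/11.2 = 0.7946, L₂ = ρ₂/(1-ρ₂) = λ/(μ₂-λ) = 8.9/2.30 = 3.8696
Total: L = L₁ + L₂ = 2.3421 + 3.8696 = 6.2117
W = L/λ = 6.2117/8.9 = 0.6979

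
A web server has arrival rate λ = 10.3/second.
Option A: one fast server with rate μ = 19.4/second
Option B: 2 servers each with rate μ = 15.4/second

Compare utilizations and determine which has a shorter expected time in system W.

Option A: single server μ = 19.4 (M/M/1)
  ρ_A = 10.3/19.4 = 0.5309
  W_A = 1/(μ-λ) = 1/(19.4-10.3) = 1/9.10 = 0.1099

Option B: 2 servers μ = 15.4 (M/M/2)
  ρ_B = λ/(cμ) = 10.3/(2×15.4) = 0.3344
  Offered load a = λ/μ = cρ = 10.3/15.4 = 0.6688
  P₀ = [ Σₙ₌₀^1 aⁿ/n! + a^2/(2!(1-ρ)) ]⁻¹
  Σ = a^0/0! + a^1/1! = 1.0000 + 0.6688 = 1.6688
  a^2/(2!(1-ρ)) = 0.4473/(2 × 0.6656) = 0.3360
  P₀ = 1/(1.6688 + 0.3360) = 0.4988
  Lq = P₀·a^2·ρ / (2!(1-ρ)²) = 0.49878 × 0.44734 × 0.33442 / (2 × 0.44300) = 0.08422
  Wq_B = Lq/λ = 0.084216/10.3 = 0.0081763
  W_B = Wq_B + 1/μ = 0.0081763 + 0.064935 = 0.07311

Since W_B = 0.07311 < W_A = 0.1099, Option B (multiple servers) has the shorter time in system.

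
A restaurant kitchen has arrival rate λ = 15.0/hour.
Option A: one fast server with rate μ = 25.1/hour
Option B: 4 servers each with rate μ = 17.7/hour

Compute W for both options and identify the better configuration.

Option A: single server μ = 25.1 (M/M/1)
  ρ_A = 15.0/25.1 = 0.5976
  W_A = 1/(μ-λ) = 1/(25.1-15.0) = 1/10.10 = 0.09901

Option B: 4 servers μ = 17.7 (M/M/4)
  ρ_B = λ/(cμ) = 15.0/(4×17.7) = 0.2119
  Offered load a = λ/μ = cρ = 15.0/17.7 = 0.8475
  P₀ = [ Σₙ₌₀^3 aⁿ/n! + a^4/(4!(1-ρ)) ]⁻¹
  Σ = a^0/0! + a^1/1! + a^2/2! + a^3/3! = 1.0000 + 0.8475 + 0.3591 + 0.1014 = 2.3080
  a^4/(4!(1-ρ)) = 0.5158/(24 × 0.7881) = 0.02727
  P₀ = 1/(2.3080 + 0.02727) = 0.4282
  Lq = P₀·a^4·ρ / (4!(1-ρ)²) = 0.4282 × 0.5158 × 0.2119 / (24 × 0.6212) = 0.003139
  Wq_B = Lq/λ = 0.003139/15.0 = 0.0002093
  W_B = Wq_B + 1/μ = 0.0002093 + 0.05650 = 0.05671

Since W_B = 0.05671 < W_A = 0.09901, Option B (multiple servers) has the shorter time in system.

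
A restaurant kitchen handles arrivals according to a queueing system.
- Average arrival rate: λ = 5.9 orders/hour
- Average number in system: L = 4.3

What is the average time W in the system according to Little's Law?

Little's Law: L = λW, so W = L/λ
W = 4.3/5.9 = 0.7288 hours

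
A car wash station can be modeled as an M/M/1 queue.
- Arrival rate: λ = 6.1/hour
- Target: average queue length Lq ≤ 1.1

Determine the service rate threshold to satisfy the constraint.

For M/M/1: Lq = λ²/(μ(μ-λ))
Need Lq ≤ 1.1, i.e. μ(μ-λ) ≥ λ²/1.1
μ² - 6.1μ - 37.21/1.1 ≥ 0  →  μ² - 6.1μ - 33.82727 ≥ 0
Quadratic formula (positive root): μ = [λ + √(λ² + 4×33.82727)]/2
Discriminant: 37.21 + 4×33.82727 = 172.5191, √172.5191 = 13.13465
μ ≥ (6.1 + 13.13465)/2 = 9.6173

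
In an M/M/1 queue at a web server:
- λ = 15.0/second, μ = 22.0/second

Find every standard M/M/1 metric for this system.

Step 1: ρ = λ/μ = 15.0/22.0 = 0.6818
Step 2: L = λ/(μ-λ) = 15.0/7.00 = 2.1429
Step 3: Lq = λ²/(μ(μ-λ)) = 225.00/(22.0×7.00) = 1.4610
Step 4: W = 1/(μ-λ) = 1/7.00 = 0.14286
Step 5: Wq = λ/(μ(μ-λ)) = 15.0/(22.0×7.00) = 0.09740
Step 6: P(0) = 1-ρ = 0.3182
Verify: L = λW = 15.0×0.14286 = 2.1429 ✔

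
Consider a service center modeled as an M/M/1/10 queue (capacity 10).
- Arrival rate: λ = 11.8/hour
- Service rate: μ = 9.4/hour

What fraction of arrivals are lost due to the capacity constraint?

ρ = λ/μ = 11.8/9.4 = 1.25532
P₀ = (1-ρ)/(1-ρ^(K+1)) = (1-1.25532)/(1-1.25532^11) = -0.2553/-11.1983 = 0.02280
P_K = P₀×ρ^K = 0.02280 × 1.25532^10 = 0.02280 × 9.7173 = 0.2216
Blocking probability = 22.16%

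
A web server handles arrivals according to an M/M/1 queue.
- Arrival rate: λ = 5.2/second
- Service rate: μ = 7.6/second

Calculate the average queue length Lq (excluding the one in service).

ρ = λ/μ = 5.2/7.6 = 0.6842
For M/M/1: Lq = λ²/(μ(μ-λ))
Lq = 27.04/(7.6 × 2.40)
Lq = 1.4825 requests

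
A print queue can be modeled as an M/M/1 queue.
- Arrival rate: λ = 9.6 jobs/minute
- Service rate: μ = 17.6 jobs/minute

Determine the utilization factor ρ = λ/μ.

Server utilization: ρ = λ/μ
ρ = 9.6/17.6 = 0.5455
The server is busy 54.55% of the time.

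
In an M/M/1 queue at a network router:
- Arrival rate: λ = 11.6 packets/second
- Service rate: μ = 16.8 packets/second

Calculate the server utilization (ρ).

Server utilization: ρ = λ/μ
ρ = 11.6/16.8 = 0.6905
The server is busy 69.05% of the time.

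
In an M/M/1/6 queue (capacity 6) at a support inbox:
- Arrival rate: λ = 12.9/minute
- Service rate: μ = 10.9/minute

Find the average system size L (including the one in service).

ρ = λ/μ = 12.9/10.9 = 1.18349
P₀ = (1-ρ)/(1-ρ^(K+1)) = (1-1.18349)/(1-1.18349^7) = -0.1835/-2.2520 = 0.08148
P_K = P₀×ρ^K = 0.08148 × 1.18349^6 = 0.08148 × 2.7478 = 0.2239
L = ρ[1 - (K+1)ρ^K + Kρ^(K+1)] / [(1-ρ)(1-ρ^(K+1))]
L = 1.18349 × (1 - 7×2.7478154 + 6×3.2520121) / ((1 - 1.18349) × (1 - 3.2520121)) = 3.6584 emails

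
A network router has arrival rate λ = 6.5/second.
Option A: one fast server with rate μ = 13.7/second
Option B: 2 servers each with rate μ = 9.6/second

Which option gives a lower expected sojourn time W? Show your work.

Option A: single server μ = 13.7 (M/M/1)
  ρ_A = 6.5/13.7 = 0.4745
  W_A = 1/(μ-λ) = 1/(13.7-6.5) = 1/7.20 = 0.1389

Option B: 2 servers μ = 9.6 (M/M/2)
  ρ_B = λ/(cμ) = 6.5/(2×9.6) = 0.3385
  Offered load a = λ/μ = cρ = 6.5/9.6 = 0.6771
  P₀ = [ Σₙ₌₀^1 aⁿ/n! + a^2/(2!(1-ρ)) ]⁻¹
  Σ = a^0/0! + a^1/1! = 1.0000 + 0.6771 = 1.6771
  a^2/(2!(1-ρ)) = 0.4584/(2 × 0.6615) = 0.3465
  P₀ = 1/(1.6771 + 0.3465) = 0.4942
  Lq = P₀·a^2·ρ / (2!(1-ρ)²) = 0.494163 × 0.458442 × 0.338542 / (2 × 0.437527) = 0.08765
  Wq_B = Lq/λ = 0.08765/6.5 = 0.01348
  W_B = Wq_B + 1/μ = 0.01348 + 0.1042 = 0.1177

Since W_B = 0.1177 < W_A = 0.1389, Option B (multiple servers) has the shorter time in system.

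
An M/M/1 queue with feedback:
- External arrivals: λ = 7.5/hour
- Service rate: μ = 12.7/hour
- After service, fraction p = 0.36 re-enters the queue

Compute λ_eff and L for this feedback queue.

Effective arrival rate: λ_eff = λ/(1-p) = 7.5/(1-0.36) = 7.5/0.64 = 11.71875
ρ = λ_eff/μ = 11.71875/12.7 = 0.9227362
L = ρ/(1-ρ) = 0.9227362/(1-0.9227362) = 11.9427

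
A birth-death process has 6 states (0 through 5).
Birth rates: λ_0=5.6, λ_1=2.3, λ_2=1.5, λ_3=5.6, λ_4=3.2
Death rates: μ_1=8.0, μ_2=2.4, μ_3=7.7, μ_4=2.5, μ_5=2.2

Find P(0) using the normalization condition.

Ratios P(n)/P(0) = (λ₀···λₙ₋₁)/(μ₁···μₙ):
P(1)/P(0) = (5.6)/(8.0) = 0.7000
P(2)/P(0) = (5.6×2.3)/(8.0×2.4) = 0.6708
P(3)/P(0) = (5.6×2.3×1.5)/(8.0×2.4×7.7) = 0.1307
P(4)/P(0) = (5.6×2.3×1.5×5.6)/(8.0×2.4×7.7×2.5) = 0.2927
P(5)/P(0) = (5.6×2.3×1.5×5.6×3.2)/(8.0×2.4×7.7×2.5×2.2) = 0.4258

Normalization: ∑ P(n) = 1
P(0) × (1.0000 + 0.7000 + 0.6708 + 0.1307 + 0.2927 + 0.4258) = 1
P(0) × 3.2200 = 1
P(0) = 1/3.2200 = 0.3106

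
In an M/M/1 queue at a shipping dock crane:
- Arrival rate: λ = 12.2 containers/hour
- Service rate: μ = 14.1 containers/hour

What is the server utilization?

Server utilization: ρ = λ/μ
ρ = 12.2/14.1 = 0.8652
The server is busy 86.52% of the time.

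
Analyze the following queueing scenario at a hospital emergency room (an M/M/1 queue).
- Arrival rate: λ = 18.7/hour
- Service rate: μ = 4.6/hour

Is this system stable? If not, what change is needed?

Stability requires ρ = λ/(cμ) < 1
ρ = 18.7/(1 × 4.6) = 18.7/4.60 = 4.0652
Since 4.0652 ≥ 1, the system is UNSTABLE.
Queue grows without bound. Need μ > λ = 18.7.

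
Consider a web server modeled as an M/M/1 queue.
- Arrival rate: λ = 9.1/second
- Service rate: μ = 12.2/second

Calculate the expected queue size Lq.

ρ = λ/μ = 9.1/12.2 = 0.7459
For M/M/1: Lq = λ²/(μ(μ-λ))
Lq = 82.81/(12.2 × 3.10)
Lq = 2.1896 requests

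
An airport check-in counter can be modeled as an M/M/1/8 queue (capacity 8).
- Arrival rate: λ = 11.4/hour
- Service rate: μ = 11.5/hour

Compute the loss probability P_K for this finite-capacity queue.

ρ = λ/μ = 11.4/11.5 = 0.9913
P₀ = (1-ρ)/(1-ρ^(K+1)) = (1-0.9913)/(1-0.9913^9) = 0.008700/0.07563 = 0.1150
P_K = P₀×ρ^K = 0.11503 × 0.9913^8 = 0.11503 × 0.93248 = 0.1073
Blocking probability = 10.73%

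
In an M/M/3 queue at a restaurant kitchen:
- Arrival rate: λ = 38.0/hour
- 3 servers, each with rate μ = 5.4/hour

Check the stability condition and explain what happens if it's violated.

Stability requires ρ = λ/(cμ) < 1
ρ = 38.0/(3 × 5.4) = 38.0/16.20 = 2.3457
Since 2.3457 ≥ 1, the system is UNSTABLE.
Need c > λ/μ = 38.0/5.4 = 7.04.
Minimum servers needed: c = 8.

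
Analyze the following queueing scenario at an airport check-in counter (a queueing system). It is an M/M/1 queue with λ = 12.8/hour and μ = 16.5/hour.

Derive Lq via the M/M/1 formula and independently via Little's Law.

Method 1 (direct): Lq = λ²/(μ(μ-λ)) = 163.84/(16.5 × 3.70) = 2.6837

Method 2 (Little's Law):
W = 1/(μ-λ) = 1/3.70 = 0.27027
Wq = W - 1/μ = 0.27027 - 0.060606 = 0.209664
Lq = λWq = 12.8 × 0.209664 = 2.6837 ✔ (matches Method 1)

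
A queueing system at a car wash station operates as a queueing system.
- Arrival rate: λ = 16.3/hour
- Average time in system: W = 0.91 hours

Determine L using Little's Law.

Little's Law: L = λW
L = 16.3 × 0.91 = 14.8330 cars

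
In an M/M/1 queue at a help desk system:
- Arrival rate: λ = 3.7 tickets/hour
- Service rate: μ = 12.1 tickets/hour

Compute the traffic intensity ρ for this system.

Server utilization: ρ = λ/μ
ρ = 3.7/12.1 = 0.3058
The server is busy 30.58% of the time.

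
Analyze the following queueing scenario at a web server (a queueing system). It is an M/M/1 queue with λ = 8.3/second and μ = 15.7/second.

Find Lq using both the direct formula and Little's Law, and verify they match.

Method 1 (direct): Lq = λ²/(μ(μ-λ)) = 68.89/(15.7 × 7.40) = 0.5930

Method 2 (Little's Law):
W = 1/(μ-λ) = 1/7.40 = 0.135135
Wq = W - 1/μ = 0.135135 - 0.0636943 = 0.07144
Lq = λWq = 8.3 × 0.07144 = 0.5930 ✔ (matches Method 1)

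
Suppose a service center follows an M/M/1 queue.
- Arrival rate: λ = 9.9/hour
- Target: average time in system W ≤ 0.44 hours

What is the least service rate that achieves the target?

For M/M/1: W = 1/(μ-λ)
Need W ≤ 0.44, so 1/(μ-λ) ≤ 0.44
μ - λ ≥ 1/0.44 = 2.2727
μ ≥ 9.9 + 2.2727 = 12.1727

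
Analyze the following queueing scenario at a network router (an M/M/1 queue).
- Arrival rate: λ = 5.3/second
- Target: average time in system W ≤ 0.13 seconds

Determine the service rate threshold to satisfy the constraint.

For M/M/1: W = 1/(μ-λ)
Need W ≤ 0.13, so 1/(μ-λ) ≤ 0.13
μ - λ ≥ 1/0.13 = 7.6923
μ ≥ 5.3 + 7.6923 = 12.9923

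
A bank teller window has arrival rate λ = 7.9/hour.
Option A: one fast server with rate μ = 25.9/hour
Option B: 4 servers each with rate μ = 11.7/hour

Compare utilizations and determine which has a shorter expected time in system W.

Option A: single server μ = 25.9 (M/M/1)
  ρ_A = 7.9/25.9 = 0.3050
  W_A = 1/(μ-λ) = 1/(25.9-7.9) = 1/18.00 = 0.05556

Option B: 4 servers μ = 11.7 (M/M/4)
  ρ_B = λ/(cμ) = 7.9/(4×11.7) = 0.1688
  Offered load a = λ/μ = cρ = 7.9/11.7 = 0.6752
  P₀ = [ Σₙ₌₀^3 aⁿ/n! + a^4/(4!(1-ρ)) ]⁻¹
  Σ = a^0/0! + a^1/1! + a^2/2! + a^3/3! = 1.0000 + 0.6752 + 0.2280 + 0.05131 = 1.9545
  a^4/(4!(1-ρ)) = 0.2079/(24 × 0.8312) = 0.01042
  P₀ = 1/(1.9545 + 0.01042) = 0.5089
  Lq = P₀·a^4·ρ / (4!(1-ρ)²) = 0.5089 × 0.2079 × 0.1688 / (24 × 0.6909) = 0.001077
  Wq_B = Lq/λ = 0.001077/7.9 = 0.0001363
  W_B = Wq_B + 1/μ = 0.0001363 + 0.08547 = 0.08561

Since W_A = 0.05556 < W_B = 0.08561, Option A (single fast server) has the shorter time in system.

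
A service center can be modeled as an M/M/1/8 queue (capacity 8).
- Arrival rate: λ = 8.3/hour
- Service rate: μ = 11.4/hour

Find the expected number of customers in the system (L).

ρ = λ/μ = 8.3/11.4 = 0.72807
P₀ = (1-ρ)/(1-ρ^(K+1)) = (1-0.72807)/(1-0.72807^9) = 0.2719/0.9425 = 0.2885
P_K = P₀×ρ^K = 0.2885 × 0.72807^8 = 0.2885 × 0.07896 = 0.02278
L = ρ[1 - (K+1)ρ^K + Kρ^(K+1)] / [(1-ρ)(1-ρ^(K+1))]
L = 0.72807 × (1 - 9×0.07896 + 8×0.05749) / ((1 - 0.72807) × (1 - 0.05749)) = 2.1285 customers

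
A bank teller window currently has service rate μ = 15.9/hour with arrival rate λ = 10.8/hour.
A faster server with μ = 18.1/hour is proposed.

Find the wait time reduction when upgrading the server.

System 1: ρ₁ = 10.8/15.9 = 0.6792, W₁ = 1/(15.9-10.8) = 0.1961
System 2: ρ₂ = 10.8/18.1 = 0.5967, W₂ = 1/(18.1-10.8) = 0.1370
Improvement: (W₁-W₂)/W₁ = (0.1961-0.1370)/0.1961 = 30.14%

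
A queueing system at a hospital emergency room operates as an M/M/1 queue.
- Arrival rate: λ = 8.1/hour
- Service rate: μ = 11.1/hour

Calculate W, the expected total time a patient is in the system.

First, compute utilization: ρ = λ/μ = 8.1/11.1 = 0.7297
For M/M/1: W = 1/(μ-λ)
W = 1/(11.1-8.1) = 1/3.00
W = 0.3333 hours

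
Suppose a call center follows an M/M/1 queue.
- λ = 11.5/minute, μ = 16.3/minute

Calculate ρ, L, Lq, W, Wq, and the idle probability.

Step 1: ρ = λ/μ = 11.5/16.3 = 0.7055
Step 2: L = λ/(μ-λ) = 11.5/4.80 = 2.3958
Step 3: Lq = λ²/(μ(μ-λ)) = 132.25/(16.3×4.80) = 1.6903
Step 4: W = 1/(μ-λ) = 1/4.80 = 0.20833
Step 5: Wq = λ/(μ(μ-λ)) = 11.5/(16.3×4.80) = 0.1470
Step 6: P(0) = 1-ρ = 0.2945
Verify: L = λW = 11.5×0.20833 = 2.3958 ✔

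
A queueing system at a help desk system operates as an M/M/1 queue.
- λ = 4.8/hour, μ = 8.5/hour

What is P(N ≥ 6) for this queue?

ρ = λ/μ = 4.8/8.5 = 0.5647
P(N ≥ n) = ρⁿ
P(N ≥ 6) = 0.5647^6
P(N ≥ 6) = 0.03243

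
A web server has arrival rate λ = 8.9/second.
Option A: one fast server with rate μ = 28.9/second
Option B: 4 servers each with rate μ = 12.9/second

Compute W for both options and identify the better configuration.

Option A: single server μ = 28.9 (M/M/1)
  ρ_A = 8.9/28.9 = 0.3080
  W_A = 1/(μ-λ) = 1/(28.9-8.9) = 1/20.00 = 0.05000

Option B: 4 servers μ = 12.9 (M/M/4)
  ρ_B = λ/(cμ) = 8.9/(4×12.9) = 0.1725
  Offered load a = λ/μ = cρ = 8.9/12.9 = 0.6899
  P₀ = [ Σₙ₌₀^3 aⁿ/n! + a^4/(4!(1-ρ)) ]⁻¹
  Σ = a^0/0! + a^1/1! + a^2/2! + a^3/3! = 1.0000 + 0.68992 + 0.23800 + 0.054733 = 1.9827
  a^4/(4!(1-ρ)) = 0.2266/(24 × 0.8275) = 0.01141
  P₀ = 1/(1.9827 + 0.01141) = 0.5015
  Lq = P₀·a^4·ρ / (4!(1-ρ)²) = 0.50149 × 0.22657 × 0.17248 / (24 × 0.68479) = 0.001192
  Wq_B = Lq/λ = 0.0011924/8.9 = 0.0001340
  W_B = Wq_B + 1/μ = 0.0001340 + 0.07752 = 0.07765

Since W_A = 0.05000 < W_B = 0.07765, Option A (single fast server) has the shorter time in system.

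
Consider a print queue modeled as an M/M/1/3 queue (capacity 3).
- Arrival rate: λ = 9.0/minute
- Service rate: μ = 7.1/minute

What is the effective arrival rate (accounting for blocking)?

ρ = λ/μ = 9.0/7.1 = 1.2676
P₀ = (1-ρ)/(1-ρ^(K+1)) = (1-1.2676)/(1-1.2676^4) = -0.2676/-1.5818 = 0.1692
P_K = P₀×ρ^K = 0.1692 × 1.2676^3 = 0.1692 × 2.0368 = 0.3446
λ_eff = λ(1-P_K) = 9.0 × (1 - 0.34457) = 9.0 × 0.65543 = 5.8989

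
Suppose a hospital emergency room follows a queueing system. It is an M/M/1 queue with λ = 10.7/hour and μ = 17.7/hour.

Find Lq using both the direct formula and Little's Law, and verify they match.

Method 1 (direct): Lq = λ²/(μ(μ-λ)) = 114.49/(17.7 × 7.00) = 0.9241

Method 2 (Little's Law):
W = 1/(μ-λ) = 1/7.00 = 0.14286
Wq = W - 1/μ = 0.14286 - 0.056497 = 0.08636
Lq = λWq = 10.7 × 0.08636 = 0.9241 ✔ (matches Method 1)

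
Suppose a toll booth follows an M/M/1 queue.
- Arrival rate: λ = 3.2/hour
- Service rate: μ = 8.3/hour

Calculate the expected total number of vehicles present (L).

ρ = λ/μ = 3.2/8.3 = 0.3855
For M/M/1: L = λ/(μ-λ)
L = 3.2/(8.3-3.2) = 3.2/5.10
L = 0.6275 vehicles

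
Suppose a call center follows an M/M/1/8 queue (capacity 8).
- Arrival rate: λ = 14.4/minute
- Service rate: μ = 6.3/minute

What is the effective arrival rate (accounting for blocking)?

ρ = λ/μ = 14.4/6.3 = 2.285714
P₀ = (1-ρ)/(1-ρ^(K+1)) = (1-2.285714)/(1-2.285714^9) = -1.2857/-1701.9308 = 0.0007554
P_K = P₀×ρ^K = 0.0007554 × 2.285714^8 = 0.0007554 × 745.0323 = 0.5628
λ_eff = λ(1-P_K) = 14.4 × (1 - 0.56283) = 14.4 × 0.43717 = 6.2952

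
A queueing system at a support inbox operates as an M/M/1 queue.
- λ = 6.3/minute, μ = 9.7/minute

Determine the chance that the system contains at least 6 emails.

ρ = λ/μ = 6.3/9.7 = 0.64948
P(N ≥ n) = ρⁿ
P(N ≥ 6) = 0.64948^6
P(N ≥ 6) = 0.07506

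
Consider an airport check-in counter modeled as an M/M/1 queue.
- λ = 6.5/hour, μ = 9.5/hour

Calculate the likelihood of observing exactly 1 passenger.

ρ = λ/μ = 6.5/9.5 = 0.6842
P(n) = (1-ρ)ρⁿ
P(1) = (1-0.6842) × 0.6842^1
P(1) = 0.3158 × 0.6842
P(1) = 0.2161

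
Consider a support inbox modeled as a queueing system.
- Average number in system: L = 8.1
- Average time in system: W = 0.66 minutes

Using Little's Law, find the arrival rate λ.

Little's Law: L = λW, so λ = L/W
λ = 8.1/0.66 = 12.2727 emails/minute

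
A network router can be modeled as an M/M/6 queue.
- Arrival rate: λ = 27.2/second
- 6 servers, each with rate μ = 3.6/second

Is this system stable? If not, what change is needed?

Stability requires ρ = λ/(cμ) < 1
ρ = 27.2/(6 × 3.6) = 27.2/21.60 = 1.2593
Since 1.2593 ≥ 1, the system is UNSTABLE.
Need c > λ/μ = 27.2/3.6 = 7.56.
Minimum servers needed: c = 8.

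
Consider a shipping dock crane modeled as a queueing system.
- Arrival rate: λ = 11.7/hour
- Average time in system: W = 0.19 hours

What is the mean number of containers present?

Little's Law: L = λW
L = 11.7 × 0.19 = 2.2230 containers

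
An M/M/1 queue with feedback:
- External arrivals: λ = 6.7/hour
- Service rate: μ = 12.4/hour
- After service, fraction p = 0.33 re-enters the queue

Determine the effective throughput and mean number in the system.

Effective arrival rate: λ_eff = λ/(1-p) = 6.7/(1-0.33) = 6.7/0.67 = 10.0000
ρ = λ_eff/μ = 10.0000/12.4 = 0.806452
L = ρ/(1-ρ) = 0.806452/(1-0.806452) = 4.1667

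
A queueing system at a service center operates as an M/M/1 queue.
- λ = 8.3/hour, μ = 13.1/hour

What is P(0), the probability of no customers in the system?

ρ = λ/μ = 8.3/13.1 = 0.6336
P(0) = 1 - ρ = 1 - 0.6336 = 0.3664
The server is idle 36.64% of the time.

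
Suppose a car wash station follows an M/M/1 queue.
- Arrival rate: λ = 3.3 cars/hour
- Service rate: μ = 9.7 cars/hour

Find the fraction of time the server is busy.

Server utilization: ρ = λ/μ
ρ = 3.3/9.7 = 0.3402
The server is busy 34.02% of the time.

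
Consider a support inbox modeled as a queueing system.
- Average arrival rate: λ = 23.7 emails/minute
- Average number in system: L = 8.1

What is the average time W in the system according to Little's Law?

Little's Law: L = λW, so W = L/λ
W = 8.1/23.7 = 0.3418 minutes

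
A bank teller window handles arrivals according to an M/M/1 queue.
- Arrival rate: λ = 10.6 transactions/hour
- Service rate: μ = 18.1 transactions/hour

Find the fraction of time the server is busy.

Server utilization: ρ = λ/μ
ρ = 10.6/18.1 = 0.5856
The server is busy 58.56% of the time.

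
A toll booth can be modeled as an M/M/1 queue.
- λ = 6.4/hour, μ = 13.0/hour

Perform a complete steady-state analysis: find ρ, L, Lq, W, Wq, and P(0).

Step 1: ρ = λ/μ = 6.4/13.0 = 0.4923
Step 2: L = λ/(μ-λ) = 6.4/6.60 = 0.9697
Step 3: Lq = λ²/(μ(μ-λ)) = 40.96/(13.0×6.60) = 0.4774
Step 4: W = 1/(μ-λ) = 1/6.60 = 0.15152
Step 5: Wq = λ/(μ(μ-λ)) = 6.4/(13.0×6.60) = 0.07459
Step 6: P(0) = 1-ρ = 0.5077
Verify: L = λW = 6.4×0.15152 = 0.9697 ✔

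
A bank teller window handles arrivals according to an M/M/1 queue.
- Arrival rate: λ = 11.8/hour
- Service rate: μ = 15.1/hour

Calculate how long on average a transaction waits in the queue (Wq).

First, compute utilization: ρ = λ/μ = 11.8/15.1 = 0.7815
For M/M/1: Wq = λ/(μ(μ-λ))
Wq = 11.8/(15.1 × (15.1-11.8))
Wq = 11.8/(15.1 × 3.30)
Wq = 0.2368 hours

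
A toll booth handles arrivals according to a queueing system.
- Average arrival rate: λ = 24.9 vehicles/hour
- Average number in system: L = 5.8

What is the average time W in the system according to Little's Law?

Little's Law: L = λW, so W = L/λ
W = 5.8/24.9 = 0.2329 hours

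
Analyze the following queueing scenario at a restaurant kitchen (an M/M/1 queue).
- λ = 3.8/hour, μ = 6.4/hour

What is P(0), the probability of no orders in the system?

ρ = λ/μ = 3.8/6.4 = 0.5937
P(0) = 1 - ρ = 1 - 0.5937 = 0.4063
The server is idle 40.63% of the time.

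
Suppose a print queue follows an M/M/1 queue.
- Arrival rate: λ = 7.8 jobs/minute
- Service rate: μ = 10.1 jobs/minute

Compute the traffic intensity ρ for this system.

Server utilization: ρ = λ/μ
ρ = 7.8/10.1 = 0.7723
The server is busy 77.23% of the time.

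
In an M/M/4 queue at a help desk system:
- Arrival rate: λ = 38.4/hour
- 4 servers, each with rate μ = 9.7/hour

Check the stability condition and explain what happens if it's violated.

Stability requires ρ = λ/(cμ) < 1
ρ = 38.4/(4 × 9.7) = 38.4/38.80 = 0.9897
Since 0.9897 < 1, the system is STABLE.
The servers are busy 98.97% of the time.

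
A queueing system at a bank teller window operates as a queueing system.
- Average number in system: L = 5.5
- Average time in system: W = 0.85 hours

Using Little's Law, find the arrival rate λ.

Little's Law: L = λW, so λ = L/W
λ = 5.5/0.85 = 6.4706 transactions/hour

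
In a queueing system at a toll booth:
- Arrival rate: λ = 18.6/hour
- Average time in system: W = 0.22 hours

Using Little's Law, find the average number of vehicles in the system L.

Little's Law: L = λW
L = 18.6 × 0.22 = 4.0920 vehicles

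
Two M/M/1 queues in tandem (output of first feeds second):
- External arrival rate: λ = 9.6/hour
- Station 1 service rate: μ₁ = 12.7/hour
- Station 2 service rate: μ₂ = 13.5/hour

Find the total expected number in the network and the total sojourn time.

By Jackson's theorem, each station behaves as independent M/M/1.
Station 1: ρ₁ = 9.6/12.7 = 0.7559, L₁ = ρ₁/(1-ρ₁) = λ/(μ₁-λ) = 9.6/3.10 = 3.0968
Station 2: ρ₂ = 9.6/13.5 = 0.7111, L₂ = ρ₂/(1-ρ₂) = λ/(μ₂-λ) = 9.6/3.90 = 2.4615
Total: L = L₁ + L₂ = 3.0968 + 2.4615 = 5.5583
W = L/λ = 5.5583/9.6 = 0.5790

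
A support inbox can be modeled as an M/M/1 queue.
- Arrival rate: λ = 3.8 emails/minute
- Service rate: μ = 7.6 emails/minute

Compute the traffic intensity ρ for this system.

Server utilization: ρ = λ/μ
ρ = 3.8/7.6 = 0.5000
The server is busy 50.00% of the time.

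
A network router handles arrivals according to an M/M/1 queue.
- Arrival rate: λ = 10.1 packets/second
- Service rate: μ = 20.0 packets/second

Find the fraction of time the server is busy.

Server utilization: ρ = λ/μ
ρ = 10.1/20.0 = 0.5050
The server is busy 50.50% of the time.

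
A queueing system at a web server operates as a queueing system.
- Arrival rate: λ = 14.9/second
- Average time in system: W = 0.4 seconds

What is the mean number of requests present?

Little's Law: L = λW
L = 14.9 × 0.4 = 5.9600 requests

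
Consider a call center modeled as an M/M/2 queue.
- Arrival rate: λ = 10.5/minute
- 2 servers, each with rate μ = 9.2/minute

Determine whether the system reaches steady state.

Stability requires ρ = λ/(cμ) < 1
ρ = 10.5/(2 × 9.2) = 10.5/18.40 = 0.5707
Since 0.5707 < 1, the system is STABLE.
The servers are busy 57.07% of the time.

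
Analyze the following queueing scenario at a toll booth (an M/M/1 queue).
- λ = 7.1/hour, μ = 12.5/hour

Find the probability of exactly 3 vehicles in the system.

ρ = λ/μ = 7.1/12.5 = 0.5680
P(n) = (1-ρ)ρⁿ
P(3) = (1-0.5680) × 0.5680^3
P(3) = 0.43200 × 0.18325
P(3) = 0.07916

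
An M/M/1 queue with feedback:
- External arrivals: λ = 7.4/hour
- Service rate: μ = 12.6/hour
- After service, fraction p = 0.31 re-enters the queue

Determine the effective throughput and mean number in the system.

Effective arrival rate: λ_eff = λ/(1-p) = 7.4/(1-0.31) = 7.4/0.69 = 10.72464
ρ = λ_eff/μ = 10.72464/12.6 = 0.851162
L = ρ/(1-ρ) = 0.851162/(1-0.851162) = 5.7187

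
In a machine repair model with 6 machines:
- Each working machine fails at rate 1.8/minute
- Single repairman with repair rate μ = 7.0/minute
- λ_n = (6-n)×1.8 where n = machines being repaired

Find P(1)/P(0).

P(1)/P(0) = ∏_{i=0}^{1-1} λ_i/μ_{i+1}
= (6-0)×1.8/7.0
= 1.5429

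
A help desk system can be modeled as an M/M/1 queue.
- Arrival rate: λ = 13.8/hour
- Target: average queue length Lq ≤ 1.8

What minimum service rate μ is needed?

For M/M/1: Lq = λ²/(μ(μ-λ))
Need Lq ≤ 1.8, i.e. μ(μ-λ) ≥ λ²/1.8
μ² - 13.8μ - 190.44/1.8 ≥ 0  →  μ² - 13.8μ - 105.8000 ≥ 0
Quadratic formula (positive root): μ = [λ + √(λ² + 4×105.8000)]/2
Discriminant: 190.44 + 4×105.8000 = 613.6400, √613.6400 = 24.7718
μ ≥ (13.8 + 24.7718)/2 = 19.2859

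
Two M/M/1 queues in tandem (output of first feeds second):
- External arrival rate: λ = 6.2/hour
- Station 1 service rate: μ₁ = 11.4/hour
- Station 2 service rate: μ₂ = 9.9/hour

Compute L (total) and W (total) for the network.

By Jackson's theorem, each station behaves as independent M/M/1.
Station 1: ρ₁ = 6.2/11.4 = 0.5439, L₁ = ρ₁/(1-ρ₁) = λ/(μ₁-λ) = 6.2/5.20 = 1.1923
Station 2: ρ₂ = 6.2/9.9 = 0.6263, L₂ = ρ₂/(1-ρ₂) = λ/(μ₂-λ) = 6.2/3.70 = 1.6757
Total: L = L₁ + L₂ = 1.1923 + 1.6757 = 2.8680
W = L/λ = 2.8680/6.2 = 0.4626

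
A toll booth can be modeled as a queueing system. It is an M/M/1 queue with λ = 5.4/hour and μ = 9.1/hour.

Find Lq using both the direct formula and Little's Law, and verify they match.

Method 1 (direct): Lq = λ²/(μ(μ-λ)) = 29.16/(9.1 × 3.70) = 0.8661

Method 2 (Little's Law):
W = 1/(μ-λ) = 1/3.70 = 0.27027
Wq = W - 1/μ = 0.27027 - 0.10989 = 0.16038
Lq = λWq = 5.4 × 0.16038 = 0.8661 ✔ (matches Method 1)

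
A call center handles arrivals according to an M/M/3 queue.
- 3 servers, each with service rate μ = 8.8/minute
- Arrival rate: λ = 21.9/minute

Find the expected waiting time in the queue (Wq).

Traffic intensity: ρ = λ/(cμ) = 21.9/(3×8.8) = 0.8295
Since ρ = 0.8295 < 1, system is stable.
Offered load a = λ/μ = cρ = 21.9/8.8 = 2.4886
P₀ = [ Σₙ₌₀^2 aⁿ/n! + a^3/(3!(1-ρ)) ]⁻¹
Σ = a^0/0! + a^1/1! + a^2/2! = 1.0000 + 2.4886 + 3.0967 = 6.5853
a^3/(3!(1-ρ)) = 15.4129/(6 × 0.170455) = 15.0704
P₀ = 1/(6.5853 + 15.0704) = 0.04618
Lq = P₀·a^3·ρ / (3!(1-ρ)²) = 0.0461773 × 15.4129 × 0.829545 / (6 × 0.0290548) = 3.3868
Wq = Lq/λ = 3.3868/21.9 = 0.1546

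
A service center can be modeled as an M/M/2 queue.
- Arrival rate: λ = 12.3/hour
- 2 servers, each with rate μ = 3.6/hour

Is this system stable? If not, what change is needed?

Stability requires ρ = λ/(cμ) < 1
ρ = 12.3/(2 × 3.6) = 12.3/7.20 = 1.7083
Since 1.7083 ≥ 1, the system is UNSTABLE.
Need c > λ/μ = 12.3/3.6 = 3.42.
Minimum servers needed: c = 4.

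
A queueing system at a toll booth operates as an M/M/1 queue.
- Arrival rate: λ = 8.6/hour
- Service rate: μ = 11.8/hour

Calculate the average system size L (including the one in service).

ρ = λ/μ = 8.6/11.8 = 0.7288
For M/M/1: L = λ/(μ-λ)
L = 8.6/(11.8-8.6) = 8.6/3.20
L = 2.6875 vehicles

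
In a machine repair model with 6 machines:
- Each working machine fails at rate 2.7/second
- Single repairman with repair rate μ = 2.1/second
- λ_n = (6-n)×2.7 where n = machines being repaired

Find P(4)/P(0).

P(4)/P(0) = ∏_{i=0}^{4-1} λ_i/μ_{i+1}
= (6-0)×2.7/2.1 × (6-1)×2.7/2.1 × (6-2)×2.7/2.1 × (6-3)×2.7/2.1
= 983.7401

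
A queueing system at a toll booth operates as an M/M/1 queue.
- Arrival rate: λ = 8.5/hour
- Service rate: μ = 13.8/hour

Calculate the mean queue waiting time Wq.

First, compute utilization: ρ = λ/μ = 8.5/13.8 = 0.6159
For M/M/1: Wq = λ/(μ(μ-λ))
Wq = 8.5/(13.8 × (13.8-8.5))
Wq = 8.5/(13.8 × 5.30)
Wq = 0.1162 hours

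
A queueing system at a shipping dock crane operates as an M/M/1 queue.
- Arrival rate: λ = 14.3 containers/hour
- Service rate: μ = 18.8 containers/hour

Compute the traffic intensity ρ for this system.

Server utilization: ρ = λ/μ
ρ = 14.3/18.8 = 0.7606
The server is busy 76.06% of the time.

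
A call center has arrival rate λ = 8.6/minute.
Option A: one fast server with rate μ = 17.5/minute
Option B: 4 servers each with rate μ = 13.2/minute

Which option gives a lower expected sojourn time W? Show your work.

Option A: single server μ = 17.5 (M/M/1)
  ρ_A = 8.6/17.5 = 0.4914
  W_A = 1/(μ-λ) = 1/(17.5-8.6) = 1/8.90 = 0.1124

Option B: 4 servers μ = 13.2 (M/M/4)
  ρ_B = λ/(cμ) = 8.6/(4×13.2) = 0.1629
  Offered load a = λ/μ = cρ = 8.6/13.2 = 0.6515
  P₀ = [ Σₙ₌₀^3 aⁿ/n! + a^4/(4!(1-ρ)) ]⁻¹
  Σ = a^0/0! + a^1/1! + a^2/2! + a^3/3! = 1.0000 + 0.6515 + 0.2122 + 0.04609 = 1.9098
  a^4/(4!(1-ρ)) = 0.18018/(24 × 0.83712) = 0.008968
  P₀ = 1/(1.9098 + 0.008968) = 0.5212
  Lq = P₀·a^4·ρ / (4!(1-ρ)²) = 0.52116 × 0.18018 × 0.16288 / (24 × 0.70077) = 0.0009094
  Wq_B = Lq/λ = 0.0009094/8.6 = 0.00010574
  W_B = Wq_B + 1/μ = 0.00010574 + 0.075758 = 0.07586

Since W_B = 0.07586 < W_A = 0.1124, Option B (multiple servers) has the shorter time in system.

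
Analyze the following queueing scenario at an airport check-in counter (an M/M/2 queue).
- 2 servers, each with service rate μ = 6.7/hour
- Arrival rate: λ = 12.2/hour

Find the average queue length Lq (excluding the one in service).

Traffic intensity: ρ = λ/(cμ) = 12.2/(2×6.7) = 0.9104
Since ρ = 0.9104 < 1, system is stable.
Offered load a = λ/μ = cρ = 12.2/6.7 = 1.8209
P₀ = [ Σₙ₌₀^1 aⁿ/n! + a^2/(2!(1-ρ)) ]⁻¹
Σ = a^0/0! + a^1/1! = 1.0000 + 1.8209 = 2.8209
a^2/(2!(1-ρ)) = 3.31566/(2 × 0.0895522) = 18.5124
P₀ = 1/(2.8209 + 18.5124) = 0.04688
Lq = P₀·a^2·ρ / (2!(1-ρ)²) = 0.0468750 × 3.31566 × 0.910448 / (2 × 0.00801960) = 8.8223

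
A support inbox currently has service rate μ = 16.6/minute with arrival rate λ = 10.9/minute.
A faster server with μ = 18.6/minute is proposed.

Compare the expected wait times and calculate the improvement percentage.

System 1: ρ₁ = 10.9/16.6 = 0.6566, W₁ = 1/(16.6-10.9) = 0.17544
System 2: ρ₂ = 10.9/18.6 = 0.5860, W₂ = 1/(18.6-10.9) = 0.12987
Improvement: (W₁-W₂)/W₁ = (0.17544-0.12987)/0.17544 = 25.97%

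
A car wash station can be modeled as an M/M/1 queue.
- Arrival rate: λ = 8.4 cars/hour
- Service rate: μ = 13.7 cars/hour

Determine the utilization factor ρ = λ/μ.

Server utilization: ρ = λ/μ
ρ = 8.4/13.7 = 0.6131
The server is busy 61.31% of the time.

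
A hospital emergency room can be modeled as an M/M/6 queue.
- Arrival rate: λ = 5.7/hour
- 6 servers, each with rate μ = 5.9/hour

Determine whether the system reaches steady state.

Stability requires ρ = λ/(cμ) < 1
ρ = 5.7/(6 × 5.9) = 5.7/35.40 = 0.1610
Since 0.1610 < 1, the system is STABLE.
The servers are busy 16.10% of the time.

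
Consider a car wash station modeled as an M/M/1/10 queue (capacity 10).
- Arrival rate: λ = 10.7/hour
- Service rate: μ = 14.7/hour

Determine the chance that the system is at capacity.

ρ = λ/μ = 10.7/14.7 = 0.72789
P₀ = (1-ρ)/(1-ρ^(K+1)) = (1-0.72789)/(1-0.72789^11) = 0.2721/0.9696 = 0.2806
P_K = P₀×ρ^K = 0.2806 × 0.72789^10 = 0.2806 × 0.04175 = 0.01172
Blocking probability = 1.17%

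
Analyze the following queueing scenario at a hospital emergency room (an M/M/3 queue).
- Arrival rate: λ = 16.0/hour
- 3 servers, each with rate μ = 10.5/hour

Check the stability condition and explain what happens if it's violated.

Stability requires ρ = λ/(cμ) < 1
ρ = 16.0/(3 × 10.5) = 16.0/31.50 = 0.5079
Since 0.5079 < 1, the system is STABLE.
The servers are busy 50.79% of the time.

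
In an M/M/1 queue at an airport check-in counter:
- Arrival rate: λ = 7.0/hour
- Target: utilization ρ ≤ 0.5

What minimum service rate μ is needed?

ρ = λ/μ, so μ = λ/ρ
μ ≥ 7.0/0.5 = 14.0000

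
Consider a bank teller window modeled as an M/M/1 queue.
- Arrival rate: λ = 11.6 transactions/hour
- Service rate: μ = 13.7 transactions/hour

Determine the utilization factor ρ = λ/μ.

Server utilization: ρ = λ/μ
ρ = 11.6/13.7 = 0.8467
The server is busy 84.67% of the time.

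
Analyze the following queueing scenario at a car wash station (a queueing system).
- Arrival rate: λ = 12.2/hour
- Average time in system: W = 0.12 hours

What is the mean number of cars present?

Little's Law: L = λW
L = 12.2 × 0.12 = 1.4640 cars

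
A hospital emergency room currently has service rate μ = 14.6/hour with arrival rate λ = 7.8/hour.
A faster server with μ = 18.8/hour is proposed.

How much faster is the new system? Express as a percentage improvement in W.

System 1: ρ₁ = 7.8/14.6 = 0.5342, W₁ = 1/(14.6-7.8) = 0.14706
System 2: ρ₂ = 7.8/18.8 = 0.4149, W₂ = 1/(18.8-7.8) = 0.090909
Improvement: (W₁-W₂)/W₁ = (0.14706-0.090909)/0.14706 = 38.18%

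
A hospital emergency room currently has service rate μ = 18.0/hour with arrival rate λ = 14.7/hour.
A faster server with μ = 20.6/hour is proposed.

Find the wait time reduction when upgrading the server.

System 1: ρ₁ = 14.7/18.0 = 0.8167, W₁ = 1/(18.0-14.7) = 0.30303
System 2: ρ₂ = 14.7/20.6 = 0.7136, W₂ = 1/(20.6-14.7) = 0.16949
Improvement: (W₁-W₂)/W₁ = (0.30303-0.16949)/0.30303 = 44.07%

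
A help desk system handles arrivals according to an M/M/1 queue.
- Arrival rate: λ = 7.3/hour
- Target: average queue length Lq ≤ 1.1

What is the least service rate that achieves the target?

For M/M/1: Lq = λ²/(μ(μ-λ))
Need Lq ≤ 1.1, i.e. μ(μ-λ) ≥ λ²/1.1
μ² - 7.3μ - 53.29/1.1 ≥ 0  →  μ² - 7.3μ - 48.44545 ≥ 0
Quadratic formula (positive root): μ = [λ + √(λ² + 4×48.44545)]/2
Discriminant: 53.29 + 4×48.44545 = 247.0718, √247.0718 = 15.71852
μ ≥ (7.3 + 15.71852)/2 = 11.5093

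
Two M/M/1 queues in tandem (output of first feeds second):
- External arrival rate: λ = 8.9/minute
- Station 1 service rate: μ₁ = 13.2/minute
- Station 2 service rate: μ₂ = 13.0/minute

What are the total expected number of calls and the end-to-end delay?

By Jackson's theorem, each station behaves as independent M/M/1.
Station 1: ρ₁ = 8.9/13.2 = 0.6742, L₁ = ρ₁/(1-ρ₁) = λ/(μ₁-λ) = 8.9/4.30 = 2.0698
Station 2: ρ₂ = 8.9/13.0 = 0.6846, L₂ = ρ₂/(1-ρ₂) = λ/(μ₂-λ) = 8.9/4.10 = 2.1707
Total: L = L₁ + L₂ = 2.0698 + 2.1707 = 4.2405
W = L/λ = 4.2405/8.9 = 0.4765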